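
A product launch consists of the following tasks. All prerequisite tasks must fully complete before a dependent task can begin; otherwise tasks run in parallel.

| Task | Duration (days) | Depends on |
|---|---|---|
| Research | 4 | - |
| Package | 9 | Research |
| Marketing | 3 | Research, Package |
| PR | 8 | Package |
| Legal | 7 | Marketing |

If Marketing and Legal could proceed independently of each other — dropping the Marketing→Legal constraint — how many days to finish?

21

With the dependency in place, Research→Package→Marketing→Legal = 4+9+3+7 = 23 sets the finish at 23 days.
Without Marketing→Legal, Legal's earliest start moves from 16 to 0.
New critical path: Research→Package→PR = 4+9+8 = 21 ⇒ 21 days.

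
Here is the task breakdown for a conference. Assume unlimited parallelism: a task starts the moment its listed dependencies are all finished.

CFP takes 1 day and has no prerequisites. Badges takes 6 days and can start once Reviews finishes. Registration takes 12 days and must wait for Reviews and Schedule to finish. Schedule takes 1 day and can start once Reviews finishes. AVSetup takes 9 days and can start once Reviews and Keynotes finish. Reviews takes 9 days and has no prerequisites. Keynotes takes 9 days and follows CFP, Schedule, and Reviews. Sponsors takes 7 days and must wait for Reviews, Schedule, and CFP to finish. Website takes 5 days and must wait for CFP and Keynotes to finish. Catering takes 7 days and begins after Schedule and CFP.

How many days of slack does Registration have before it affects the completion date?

6

The longest chain is Reviews→Schedule→Keynotes→AVSetup = 9+1+9+9 = 28; overall finish 28 days.
The longest chain containing Registration totals 22 days.
So Registration can slip 28 − 22 = 6 days.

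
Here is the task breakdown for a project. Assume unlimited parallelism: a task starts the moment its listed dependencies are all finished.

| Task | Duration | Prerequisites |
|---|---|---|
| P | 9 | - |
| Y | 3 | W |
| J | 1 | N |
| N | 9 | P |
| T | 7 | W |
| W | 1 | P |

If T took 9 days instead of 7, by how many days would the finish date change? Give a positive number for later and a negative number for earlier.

As given, the longest chain is P→N→J = 9+9+1 = 19, so the finish is 19 days.
T has 2 days of float (longest path through it is 17).
The binding chain switches to P→W→T = 9+1+9 = 19; finish 19 days.
Change in finish: 19 − 19 = +0 days.

0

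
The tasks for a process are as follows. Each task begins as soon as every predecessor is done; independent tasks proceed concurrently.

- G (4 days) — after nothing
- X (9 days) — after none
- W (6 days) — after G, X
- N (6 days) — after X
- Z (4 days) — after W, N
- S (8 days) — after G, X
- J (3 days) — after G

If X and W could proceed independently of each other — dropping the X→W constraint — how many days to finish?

Before: longest chain X→W→Z = 9+6+4 = 19, finish 19.
Without X→W, W's earliest start moves from 9 to 4.
The longest chain is now X→N→Z = 9+6+4 = 19, so the process takes 19 days.

19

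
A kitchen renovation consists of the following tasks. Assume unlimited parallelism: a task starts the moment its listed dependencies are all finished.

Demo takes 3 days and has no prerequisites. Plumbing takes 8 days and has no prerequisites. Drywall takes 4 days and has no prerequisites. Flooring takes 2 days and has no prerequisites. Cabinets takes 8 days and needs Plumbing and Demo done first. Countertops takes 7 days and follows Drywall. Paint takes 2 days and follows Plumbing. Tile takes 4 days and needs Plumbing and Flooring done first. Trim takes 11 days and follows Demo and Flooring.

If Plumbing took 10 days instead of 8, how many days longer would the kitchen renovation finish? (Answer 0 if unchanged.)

Critical path before the change: Plumbing→Cabinets = 8+8 = 16 giving 16 days.
Plumbing lies on that path, so at 10 days the path becomes 18 days.
The critical path is still Plumbing→Cabinets; finish is now 18 days.
Change in finish: 18 − 16 = +2 days.

2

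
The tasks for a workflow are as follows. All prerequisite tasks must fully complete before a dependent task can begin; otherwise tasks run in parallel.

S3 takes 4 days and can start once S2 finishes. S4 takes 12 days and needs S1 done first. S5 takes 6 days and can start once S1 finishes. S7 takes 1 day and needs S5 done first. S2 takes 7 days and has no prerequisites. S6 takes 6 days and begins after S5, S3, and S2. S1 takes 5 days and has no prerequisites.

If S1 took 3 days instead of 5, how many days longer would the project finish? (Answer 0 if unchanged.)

Critical path before the change: S1→S4 = 5+12 = 17 giving 17 days.
S1 is on the critical path; changing it to 3 makes that path 15 days.
The binding chain switches to S2→S3→S6 = 7+4+6 = 17; finish 17 days.
Change in finish: 17 − 17 = +0 days.

0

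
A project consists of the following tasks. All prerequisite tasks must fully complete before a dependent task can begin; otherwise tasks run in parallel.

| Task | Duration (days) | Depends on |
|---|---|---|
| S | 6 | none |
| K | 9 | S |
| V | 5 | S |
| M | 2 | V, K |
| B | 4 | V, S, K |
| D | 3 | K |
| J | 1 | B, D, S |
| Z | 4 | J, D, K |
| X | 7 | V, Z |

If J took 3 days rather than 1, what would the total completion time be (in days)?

As given, the longest chain is S→K→B→J→Z→X = 6+9+4+1+4+7 = 31, so the finish is 31 days.
J is on the critical path; changing it to 3 makes that path 33 days.
No other chain overtakes it, so the finish is 33 days.

33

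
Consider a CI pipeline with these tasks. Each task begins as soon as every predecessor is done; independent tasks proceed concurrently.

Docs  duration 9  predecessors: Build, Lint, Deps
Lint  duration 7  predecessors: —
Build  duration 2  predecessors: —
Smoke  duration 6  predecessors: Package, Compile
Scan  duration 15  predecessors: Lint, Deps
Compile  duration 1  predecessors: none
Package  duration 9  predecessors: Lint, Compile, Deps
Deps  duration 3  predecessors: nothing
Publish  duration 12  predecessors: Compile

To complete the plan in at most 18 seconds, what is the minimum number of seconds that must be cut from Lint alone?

Current finish: 22 seconds; target: 18.
Lint is on every critical path, so each second cut from Lint cuts the finish by one (this holds down to a finish of 18).
Need 22 − 18 = 4 seconds off Lint → Lint becomes 3 seconds, finish becomes 18.

4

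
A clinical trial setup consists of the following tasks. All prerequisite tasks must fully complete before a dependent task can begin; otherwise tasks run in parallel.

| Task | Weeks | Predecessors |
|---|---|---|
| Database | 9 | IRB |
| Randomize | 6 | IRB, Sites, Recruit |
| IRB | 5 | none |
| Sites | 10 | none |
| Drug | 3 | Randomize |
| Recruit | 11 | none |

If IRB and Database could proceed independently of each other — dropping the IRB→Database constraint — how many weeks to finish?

20

Before: longest chain Recruit→Randomize→Drug = 11+6+3 = 20, finish 20.
Without IRB→Database, Database's earliest start moves from 5 to 0.
New critical path: Recruit→Randomize→Drug = 11+6+3 = 20 ⇒ 20 weeks.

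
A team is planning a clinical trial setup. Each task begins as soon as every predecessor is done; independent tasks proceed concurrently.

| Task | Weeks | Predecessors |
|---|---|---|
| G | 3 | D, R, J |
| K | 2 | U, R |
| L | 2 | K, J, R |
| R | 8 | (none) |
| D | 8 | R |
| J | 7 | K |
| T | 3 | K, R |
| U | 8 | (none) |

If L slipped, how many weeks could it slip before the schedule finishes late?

1

The longest chain is U→K→J→G = 8+2+7+3 = 20; overall finish 20 weeks.
L finishes as early as 19 and must finish by 20.
Float = 20 − 19 = 1.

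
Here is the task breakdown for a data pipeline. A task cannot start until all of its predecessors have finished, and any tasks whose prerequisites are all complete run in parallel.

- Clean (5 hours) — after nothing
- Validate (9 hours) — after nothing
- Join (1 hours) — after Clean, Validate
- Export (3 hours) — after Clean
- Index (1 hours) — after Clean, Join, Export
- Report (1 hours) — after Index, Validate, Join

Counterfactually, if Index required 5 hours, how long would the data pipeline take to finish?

Baseline: Validate→Join→Index→Report = 9+1+1+1 = 12 → 12 hours.
Since Index is critical, the +4 change carries straight to that chain (now 16 hours).
No other chain overtakes it, so the finish is 16 hours.

16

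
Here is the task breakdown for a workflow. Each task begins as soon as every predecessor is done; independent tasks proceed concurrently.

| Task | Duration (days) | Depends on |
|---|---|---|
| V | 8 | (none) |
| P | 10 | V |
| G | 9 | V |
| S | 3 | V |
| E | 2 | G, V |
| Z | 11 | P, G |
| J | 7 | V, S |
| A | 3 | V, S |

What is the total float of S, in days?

11

Critical path: V→P→Z = 8+10+11 = 29, so the finish is 29 days.
The longest chain containing S totals 18 days.
Float = 29 − 18 = 11.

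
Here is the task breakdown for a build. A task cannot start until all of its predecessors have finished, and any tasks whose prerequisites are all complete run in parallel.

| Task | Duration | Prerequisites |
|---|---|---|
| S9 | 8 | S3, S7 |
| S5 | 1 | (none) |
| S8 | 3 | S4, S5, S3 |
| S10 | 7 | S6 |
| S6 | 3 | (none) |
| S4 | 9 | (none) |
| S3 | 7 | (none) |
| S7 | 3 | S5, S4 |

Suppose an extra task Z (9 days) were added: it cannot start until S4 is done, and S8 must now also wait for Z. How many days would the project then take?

21

Originally the project takes 20 days.
With Z inserted, S8 now waits for max(S4, S5, S3, Z).
New critical path: S4→Z→S8 = 9+9+3 = 21 ⇒ 21 days.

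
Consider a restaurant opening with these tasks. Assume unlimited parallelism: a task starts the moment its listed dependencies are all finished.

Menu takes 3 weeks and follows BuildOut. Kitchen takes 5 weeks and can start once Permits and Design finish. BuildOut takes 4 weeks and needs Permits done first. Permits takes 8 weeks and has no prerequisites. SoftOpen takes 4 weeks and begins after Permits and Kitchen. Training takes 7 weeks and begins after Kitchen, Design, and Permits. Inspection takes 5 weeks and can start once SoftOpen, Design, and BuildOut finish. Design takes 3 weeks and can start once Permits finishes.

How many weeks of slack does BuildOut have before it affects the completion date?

8

The longest chain is Permits→Design→Kitchen→SoftOpen→Inspection = 8+3+5+4+5 = 25; overall finish 25 weeks.
BuildOut finishes as early as 12 and must finish by 20.
Float = 25 − 17 = 8.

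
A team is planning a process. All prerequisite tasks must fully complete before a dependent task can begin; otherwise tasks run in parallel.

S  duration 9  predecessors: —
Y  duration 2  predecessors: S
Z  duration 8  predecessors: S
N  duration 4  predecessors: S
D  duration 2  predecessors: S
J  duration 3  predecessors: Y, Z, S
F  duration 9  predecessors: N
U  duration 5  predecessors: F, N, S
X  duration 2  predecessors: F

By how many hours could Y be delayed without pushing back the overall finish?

13

Critical path: S→N→F→U = 9+4+9+5 = 27, so the finish is 27 hours.
Y finishes as early as 11 and must finish by 24.
So Y can slip 24 − 11 = 13 hours.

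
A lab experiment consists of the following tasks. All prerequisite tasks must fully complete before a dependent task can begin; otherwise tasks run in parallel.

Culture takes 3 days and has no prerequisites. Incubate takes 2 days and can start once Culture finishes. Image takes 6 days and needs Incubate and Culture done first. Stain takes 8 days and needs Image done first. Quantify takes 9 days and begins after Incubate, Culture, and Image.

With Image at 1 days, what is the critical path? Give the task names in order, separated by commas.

Culture, Incubate, Image, Quantify

As given, the longest chain is Culture→Incubate→Image→Quantify = 3+2+6+9 = 20, so the finish is 20 days.
Image lies on that path, so at 1 day the path becomes 15 days.
The critical path is still Culture→Incubate→Image→Quantify; finish is now 15 days.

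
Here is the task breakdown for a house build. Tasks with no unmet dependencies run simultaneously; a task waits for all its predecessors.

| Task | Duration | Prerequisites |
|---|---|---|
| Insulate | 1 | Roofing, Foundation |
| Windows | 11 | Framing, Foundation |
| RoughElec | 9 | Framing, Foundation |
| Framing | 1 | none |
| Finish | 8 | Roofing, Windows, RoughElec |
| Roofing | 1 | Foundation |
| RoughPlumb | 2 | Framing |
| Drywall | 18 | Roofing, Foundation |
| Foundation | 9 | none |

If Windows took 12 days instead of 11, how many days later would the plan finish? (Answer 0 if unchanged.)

1

Critical path before the change: Foundation→Windows→Finish = 9+11+8 = 28 giving 28 days.
Windows is on the critical path; changing it to 12 makes that path 29 days.
No other chain overtakes it, so the finish is 29 days.
Change in finish: 29 − 28 = +1 days.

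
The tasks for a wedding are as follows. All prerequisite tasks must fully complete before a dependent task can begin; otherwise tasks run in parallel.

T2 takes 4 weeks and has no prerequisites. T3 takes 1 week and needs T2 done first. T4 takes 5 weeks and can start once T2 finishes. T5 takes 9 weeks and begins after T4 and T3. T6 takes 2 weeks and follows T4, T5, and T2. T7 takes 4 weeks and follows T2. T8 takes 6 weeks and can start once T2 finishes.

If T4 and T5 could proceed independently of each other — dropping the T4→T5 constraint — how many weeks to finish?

16

Before: longest chain T2→T4→T5→T6 = 4+5+9+2 = 20, finish 20.
Without T4→T5, T5's earliest start moves from 9 to 5.
After: T2→T3→T5→T6 = 4+1+9+2 = 16 → 16 weeks.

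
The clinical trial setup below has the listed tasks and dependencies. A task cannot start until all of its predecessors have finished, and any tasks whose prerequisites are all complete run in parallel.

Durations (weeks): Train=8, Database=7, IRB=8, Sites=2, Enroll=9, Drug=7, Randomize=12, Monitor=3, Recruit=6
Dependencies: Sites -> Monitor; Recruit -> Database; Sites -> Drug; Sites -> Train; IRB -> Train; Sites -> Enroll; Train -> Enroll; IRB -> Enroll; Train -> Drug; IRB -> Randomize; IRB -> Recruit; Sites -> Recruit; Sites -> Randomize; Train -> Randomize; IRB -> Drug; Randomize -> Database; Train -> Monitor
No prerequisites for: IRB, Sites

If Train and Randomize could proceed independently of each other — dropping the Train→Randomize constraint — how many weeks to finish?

Original critical path: IRB→Train→Randomize→Database = 8+8+12+7 = 35 ⇒ 35 weeks.
Without Train→Randomize, Randomize's earliest start moves from 16 to 8.
The longest chain is now IRB→Randomize→Database = 8+12+7 = 27, so the plan takes 27 weeks.

27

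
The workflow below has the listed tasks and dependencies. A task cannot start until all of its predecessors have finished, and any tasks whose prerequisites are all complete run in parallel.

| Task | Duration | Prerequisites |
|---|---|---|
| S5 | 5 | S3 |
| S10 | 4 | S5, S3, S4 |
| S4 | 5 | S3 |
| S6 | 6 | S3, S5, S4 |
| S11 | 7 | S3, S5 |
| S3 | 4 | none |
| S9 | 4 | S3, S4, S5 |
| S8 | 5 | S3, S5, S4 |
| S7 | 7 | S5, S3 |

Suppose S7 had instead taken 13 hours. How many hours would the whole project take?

Critical path before the change: S3→S5→S7 = 4+5+7 = 16 giving 16 hours.
S7 is on the critical path; changing it to 13 makes that path 22 hours.
That remains the longest chain; total 22 hours.

22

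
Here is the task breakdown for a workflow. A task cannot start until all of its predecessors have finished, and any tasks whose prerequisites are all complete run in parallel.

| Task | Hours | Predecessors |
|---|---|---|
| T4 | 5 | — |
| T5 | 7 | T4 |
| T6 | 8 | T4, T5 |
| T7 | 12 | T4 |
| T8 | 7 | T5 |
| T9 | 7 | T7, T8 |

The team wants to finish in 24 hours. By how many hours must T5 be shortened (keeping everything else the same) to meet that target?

2

Current finish: 26 hours; target: 24.
T5 is on every critical path, so each hour cut from T5 cuts the finish by one (this holds down to a finish of 24).
Need 26 − 24 = 2 hours off T5 → T5 becomes 5 hours, finish becomes 24.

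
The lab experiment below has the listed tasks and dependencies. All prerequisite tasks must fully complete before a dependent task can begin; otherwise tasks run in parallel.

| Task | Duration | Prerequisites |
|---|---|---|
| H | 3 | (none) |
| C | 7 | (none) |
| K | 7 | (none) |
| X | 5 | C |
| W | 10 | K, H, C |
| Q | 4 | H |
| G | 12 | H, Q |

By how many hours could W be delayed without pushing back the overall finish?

Critical path: H→Q→G = 3+4+12 = 19, so the finish is 19 hours.
The longest chain containing W totals 17 hours.
Slack of W = 9 − 7 = 2 hours.

2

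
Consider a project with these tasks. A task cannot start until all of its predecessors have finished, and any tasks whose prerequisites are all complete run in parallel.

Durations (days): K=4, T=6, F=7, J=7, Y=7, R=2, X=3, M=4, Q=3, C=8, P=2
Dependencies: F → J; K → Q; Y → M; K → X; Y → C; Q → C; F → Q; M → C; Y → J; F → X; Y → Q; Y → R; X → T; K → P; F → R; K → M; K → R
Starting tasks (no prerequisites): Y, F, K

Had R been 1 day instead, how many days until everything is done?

As given, the longest chain is Y→M→C = 7+4+8 = 19, so the finish is 19 days.
R is off the critical path — its longest chain is 9 days, giving 10 of slack.
The critical path is still Y→M→C; finish is now 19 days.

19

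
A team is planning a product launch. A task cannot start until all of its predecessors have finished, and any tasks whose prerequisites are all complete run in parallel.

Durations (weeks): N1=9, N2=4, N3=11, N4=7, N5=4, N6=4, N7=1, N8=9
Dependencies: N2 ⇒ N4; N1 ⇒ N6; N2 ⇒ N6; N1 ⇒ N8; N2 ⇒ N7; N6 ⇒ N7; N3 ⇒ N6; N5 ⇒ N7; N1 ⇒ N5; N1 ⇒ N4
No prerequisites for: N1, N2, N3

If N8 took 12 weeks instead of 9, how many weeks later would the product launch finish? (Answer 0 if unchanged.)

Baseline: N1→N8 = 9+9 = 18 → 18 weeks.
Since N8 is critical, the +3 change carries straight to that chain (now 21 weeks).
That remains the longest chain; total 21 weeks.
Change in finish: 21 − 18 = +3 weeks.

3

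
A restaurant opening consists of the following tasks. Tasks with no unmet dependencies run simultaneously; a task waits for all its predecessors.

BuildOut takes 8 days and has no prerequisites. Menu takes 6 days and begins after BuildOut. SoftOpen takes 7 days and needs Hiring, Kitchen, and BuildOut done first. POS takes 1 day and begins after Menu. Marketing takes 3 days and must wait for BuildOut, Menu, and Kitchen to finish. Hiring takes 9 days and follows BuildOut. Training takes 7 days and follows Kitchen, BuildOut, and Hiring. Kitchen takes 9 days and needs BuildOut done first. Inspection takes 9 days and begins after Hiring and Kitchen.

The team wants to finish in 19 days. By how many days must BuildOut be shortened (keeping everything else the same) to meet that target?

Current finish: 26 days; target: 19.
BuildOut is on every critical path, so each day cut from BuildOut cuts the finish by one (this holds down to a finish of 19).
Need 26 − 19 = 7 days off BuildOut → BuildOut becomes 1 day, finish becomes 19.

7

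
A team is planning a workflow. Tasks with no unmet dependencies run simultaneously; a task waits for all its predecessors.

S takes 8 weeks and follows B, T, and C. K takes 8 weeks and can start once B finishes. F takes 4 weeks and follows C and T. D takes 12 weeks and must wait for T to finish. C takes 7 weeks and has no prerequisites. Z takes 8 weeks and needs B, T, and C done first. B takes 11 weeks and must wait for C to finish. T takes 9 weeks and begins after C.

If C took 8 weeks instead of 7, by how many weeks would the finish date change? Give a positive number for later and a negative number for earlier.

1

As given, the longest chain is C→T→D = 7+9+12 = 28, so the finish is 28 weeks.
C lies on that path, so at 8 weeks the path becomes 29 weeks.
No other chain overtakes it, so the finish is 29 weeks.
Change in finish: 29 − 28 = +1 weeks.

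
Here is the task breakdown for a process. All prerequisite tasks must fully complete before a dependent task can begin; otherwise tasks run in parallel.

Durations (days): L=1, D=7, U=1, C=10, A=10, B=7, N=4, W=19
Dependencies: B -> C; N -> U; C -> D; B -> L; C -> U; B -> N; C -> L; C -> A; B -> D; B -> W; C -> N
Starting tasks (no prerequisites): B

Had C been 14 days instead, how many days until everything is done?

Critical path before the change: B→C→A = 7+10+10 = 27 giving 27 days.
C is on the critical path; changing it to 14 makes that path 31 days.
The critical path is still B→C→A; finish is now 31 days.

31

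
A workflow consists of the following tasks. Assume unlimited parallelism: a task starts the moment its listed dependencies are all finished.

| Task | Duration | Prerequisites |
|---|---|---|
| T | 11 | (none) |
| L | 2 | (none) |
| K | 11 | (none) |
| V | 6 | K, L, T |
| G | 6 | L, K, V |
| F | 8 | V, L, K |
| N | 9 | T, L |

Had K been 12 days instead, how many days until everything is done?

26

Baseline: K→V→F = 11+6+8 = 25 → 25 days.
Since K is critical, the +1 change carries straight to that chain (now 26 days).
The critical path is still K→V→F; finish is now 26 days.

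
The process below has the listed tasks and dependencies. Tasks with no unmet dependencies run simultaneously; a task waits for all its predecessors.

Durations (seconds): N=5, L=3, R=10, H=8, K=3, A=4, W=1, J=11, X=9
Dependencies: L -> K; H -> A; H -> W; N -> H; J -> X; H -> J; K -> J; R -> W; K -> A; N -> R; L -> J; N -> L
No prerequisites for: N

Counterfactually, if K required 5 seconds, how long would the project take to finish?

33

The binding path is N→H→J→X = 5+8+11+9 = 33; finish at 33 seconds.
The longest path through K is only 31 seconds, so K has float 2.
Now N→L→K→J→X = 5+3+5+11+9 = 33 is longest, so the finish becomes 33 seconds.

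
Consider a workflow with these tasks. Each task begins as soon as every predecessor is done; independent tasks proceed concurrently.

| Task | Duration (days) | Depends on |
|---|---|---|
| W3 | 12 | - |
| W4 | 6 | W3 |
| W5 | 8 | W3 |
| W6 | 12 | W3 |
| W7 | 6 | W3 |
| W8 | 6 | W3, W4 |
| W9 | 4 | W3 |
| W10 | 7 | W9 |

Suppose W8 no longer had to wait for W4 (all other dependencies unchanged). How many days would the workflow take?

24

With the dependency in place, W3→W4→W8 = 12+6+6 = 24 sets the finish at 24 days.
Without W4→W8, W8's earliest start moves from 18 to 12.
New critical path: W3→W6 = 12+12 = 24 ⇒ 24 days.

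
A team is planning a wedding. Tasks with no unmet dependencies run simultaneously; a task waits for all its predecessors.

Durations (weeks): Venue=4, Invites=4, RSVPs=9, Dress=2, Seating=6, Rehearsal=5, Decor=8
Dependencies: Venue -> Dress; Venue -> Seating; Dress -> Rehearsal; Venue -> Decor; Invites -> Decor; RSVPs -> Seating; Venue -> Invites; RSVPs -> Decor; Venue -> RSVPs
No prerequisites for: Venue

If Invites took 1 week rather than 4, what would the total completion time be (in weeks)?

21

As given, the longest chain is Venue→RSVPs→Decor = 4+9+8 = 21, so the finish is 21 weeks.
Invites has 5 weeks of float (longest path through it is 16).
That remains the longest chain; total 21 weeks.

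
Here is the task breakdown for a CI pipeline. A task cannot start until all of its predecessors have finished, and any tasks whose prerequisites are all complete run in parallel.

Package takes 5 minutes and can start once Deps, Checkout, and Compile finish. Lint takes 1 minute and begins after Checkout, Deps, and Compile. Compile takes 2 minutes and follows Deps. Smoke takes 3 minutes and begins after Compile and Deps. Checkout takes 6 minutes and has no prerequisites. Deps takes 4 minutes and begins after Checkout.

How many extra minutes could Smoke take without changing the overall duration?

2

Critical path: Checkout→Deps→Compile→Package = 6+4+2+5 = 17, so the finish is 17 minutes.
The longest chain containing Smoke totals 15 minutes.
Float = 17 − 15 = 2.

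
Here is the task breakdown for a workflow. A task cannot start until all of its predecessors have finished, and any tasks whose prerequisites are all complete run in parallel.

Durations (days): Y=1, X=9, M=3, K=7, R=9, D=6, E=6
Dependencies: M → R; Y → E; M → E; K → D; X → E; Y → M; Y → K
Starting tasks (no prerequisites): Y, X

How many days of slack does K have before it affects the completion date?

1

X→E = 9+6 = 15 sets the makespan at 15 days.
The longest chain containing K totals 14 days.
So K can slip 9 − 8 = 1 day.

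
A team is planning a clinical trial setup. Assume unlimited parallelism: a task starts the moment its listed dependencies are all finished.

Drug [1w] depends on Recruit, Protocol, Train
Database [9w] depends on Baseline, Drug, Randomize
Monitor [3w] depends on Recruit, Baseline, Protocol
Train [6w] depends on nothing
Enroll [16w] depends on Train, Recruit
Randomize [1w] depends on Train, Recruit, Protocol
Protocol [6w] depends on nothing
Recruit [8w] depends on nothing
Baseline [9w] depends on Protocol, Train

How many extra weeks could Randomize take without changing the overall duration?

Critical path: Protocol→Baseline→Database = 6+9+9 = 24, so the finish is 24 weeks.
Randomize finishes as early as 9 and must finish by 15.
Slack of Randomize = 14 − 8 = 6 weeks.

6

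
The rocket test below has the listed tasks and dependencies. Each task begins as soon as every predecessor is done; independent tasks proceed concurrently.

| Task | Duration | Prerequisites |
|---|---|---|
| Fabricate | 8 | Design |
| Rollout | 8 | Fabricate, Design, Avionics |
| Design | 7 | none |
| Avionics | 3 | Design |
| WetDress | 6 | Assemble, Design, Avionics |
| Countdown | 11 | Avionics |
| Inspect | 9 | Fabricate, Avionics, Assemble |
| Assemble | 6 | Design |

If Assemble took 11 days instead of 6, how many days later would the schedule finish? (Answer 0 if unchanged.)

3

Actual critical path: Design→Fabricate→Inspect = 7+8+9 = 24 ⇒ 24 days.
Assemble has 2 days of float (longest path through it is 22).
The binding chain switches to Design→Assemble→Inspect = 7+11+9 = 27; finish 27 days.
Change in finish: 27 − 24 = +3 days.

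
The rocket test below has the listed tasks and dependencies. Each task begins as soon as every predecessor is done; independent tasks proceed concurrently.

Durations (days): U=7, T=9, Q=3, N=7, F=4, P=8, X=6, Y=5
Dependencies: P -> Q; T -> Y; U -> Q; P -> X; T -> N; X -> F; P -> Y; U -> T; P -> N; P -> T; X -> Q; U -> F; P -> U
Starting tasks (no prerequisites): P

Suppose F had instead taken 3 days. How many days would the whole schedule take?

31

Critical path before the change: P→U→T→N = 8+7+9+7 = 31 giving 31 days.
F is off the critical path — its longest chain is 19 days, giving 12 of slack.
No other chain overtakes it, so the finish is 31 days.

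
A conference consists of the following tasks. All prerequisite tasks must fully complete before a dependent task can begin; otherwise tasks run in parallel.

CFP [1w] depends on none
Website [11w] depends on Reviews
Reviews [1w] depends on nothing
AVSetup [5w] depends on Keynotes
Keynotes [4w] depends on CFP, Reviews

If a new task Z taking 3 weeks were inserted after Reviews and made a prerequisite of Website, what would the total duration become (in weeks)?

15

Originally the job takes 12 weeks.
With Z inserted, Website now waits for max(Reviews, Z).
New critical path: Reviews→Z→Website = 1+3+11 = 15 ⇒ 15 weeks.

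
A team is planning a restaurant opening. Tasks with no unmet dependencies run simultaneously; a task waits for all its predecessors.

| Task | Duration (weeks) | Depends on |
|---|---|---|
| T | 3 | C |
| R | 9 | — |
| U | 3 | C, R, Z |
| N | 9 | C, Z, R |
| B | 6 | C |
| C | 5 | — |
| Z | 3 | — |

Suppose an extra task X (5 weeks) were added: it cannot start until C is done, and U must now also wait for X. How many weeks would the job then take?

Originally the job takes 18 weeks.
With X inserted, U now waits for max(C, R, Z, X).
New critical path: R→N = 9+9 = 18 ⇒ 18 weeks.

18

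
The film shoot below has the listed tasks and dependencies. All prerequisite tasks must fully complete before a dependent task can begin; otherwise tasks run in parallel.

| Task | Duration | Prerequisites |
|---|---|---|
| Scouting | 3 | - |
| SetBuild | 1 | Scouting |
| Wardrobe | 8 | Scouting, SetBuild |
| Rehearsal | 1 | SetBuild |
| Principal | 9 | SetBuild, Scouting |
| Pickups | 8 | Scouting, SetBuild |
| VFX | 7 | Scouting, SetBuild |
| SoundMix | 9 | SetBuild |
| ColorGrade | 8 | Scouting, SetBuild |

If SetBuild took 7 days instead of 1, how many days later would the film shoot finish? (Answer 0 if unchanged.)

6

Critical path before the change: Scouting→SetBuild→Principal = 3+1+9 = 13 giving 13 days.
SetBuild is on the critical path; changing it to 7 makes that path 19 days.
That remains the longest chain; total 19 days.
Change in finish: 19 − 13 = +6 days.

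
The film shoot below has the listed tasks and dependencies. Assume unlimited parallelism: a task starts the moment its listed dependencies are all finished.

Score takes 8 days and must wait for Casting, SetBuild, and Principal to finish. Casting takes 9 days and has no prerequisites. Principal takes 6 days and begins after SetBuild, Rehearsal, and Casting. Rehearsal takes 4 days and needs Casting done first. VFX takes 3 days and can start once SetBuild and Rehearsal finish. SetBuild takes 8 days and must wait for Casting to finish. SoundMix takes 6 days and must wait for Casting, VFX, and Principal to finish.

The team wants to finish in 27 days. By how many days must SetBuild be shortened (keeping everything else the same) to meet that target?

Current finish: 31 days; target: 27.
SetBuild is on every critical path, so each day cut from SetBuild cuts the finish by one (this holds down to a finish of 27).
Need 31 − 27 = 4 days off SetBuild → SetBuild becomes 4 days, finish becomes 27.

4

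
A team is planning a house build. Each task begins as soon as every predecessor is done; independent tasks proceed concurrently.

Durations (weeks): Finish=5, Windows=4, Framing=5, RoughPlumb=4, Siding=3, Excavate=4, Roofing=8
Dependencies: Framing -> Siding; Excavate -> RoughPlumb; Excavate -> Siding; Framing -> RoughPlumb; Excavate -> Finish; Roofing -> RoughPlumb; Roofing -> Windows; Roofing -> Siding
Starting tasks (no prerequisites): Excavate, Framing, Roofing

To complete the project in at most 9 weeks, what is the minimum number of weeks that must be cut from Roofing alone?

3

Current finish: 12 weeks; target: 9.
Roofing is on every critical path, so each week cut from Roofing cuts the finish by one (this holds down to a finish of 9).
Need 12 − 9 = 3 weeks off Roofing → Roofing becomes 5 weeks, finish becomes 9.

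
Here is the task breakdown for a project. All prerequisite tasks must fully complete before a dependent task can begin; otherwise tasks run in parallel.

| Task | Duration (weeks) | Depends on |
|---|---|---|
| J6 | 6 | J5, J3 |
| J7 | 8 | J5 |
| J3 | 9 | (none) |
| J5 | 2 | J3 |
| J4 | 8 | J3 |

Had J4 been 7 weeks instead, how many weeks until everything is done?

Baseline: J3→J5→J7 = 9+2+8 = 19 → 19 weeks.
J4 has 2 weeks of float (longest path through it is 17).
No other chain overtakes it, so the finish is 19 weeks.

19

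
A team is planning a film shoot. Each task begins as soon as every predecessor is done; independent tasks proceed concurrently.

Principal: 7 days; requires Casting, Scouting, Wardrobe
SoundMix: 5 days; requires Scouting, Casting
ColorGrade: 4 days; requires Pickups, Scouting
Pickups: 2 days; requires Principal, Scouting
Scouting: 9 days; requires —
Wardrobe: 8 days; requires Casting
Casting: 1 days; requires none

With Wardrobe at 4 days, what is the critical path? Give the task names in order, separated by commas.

Scouting, Principal, Pickups, ColorGrade

As given, the longest chain is Casting→Wardrobe→Principal→Pickups→ColorGrade = 1+8+7+2+4 = 22, so the finish is 22 days.
Wardrobe is on the critical path; changing it to 4 makes that path 18 days.
New critical path: Scouting→Principal→Pickups→ColorGrade = 9+7+2+4 = 22 ⇒ 22 days.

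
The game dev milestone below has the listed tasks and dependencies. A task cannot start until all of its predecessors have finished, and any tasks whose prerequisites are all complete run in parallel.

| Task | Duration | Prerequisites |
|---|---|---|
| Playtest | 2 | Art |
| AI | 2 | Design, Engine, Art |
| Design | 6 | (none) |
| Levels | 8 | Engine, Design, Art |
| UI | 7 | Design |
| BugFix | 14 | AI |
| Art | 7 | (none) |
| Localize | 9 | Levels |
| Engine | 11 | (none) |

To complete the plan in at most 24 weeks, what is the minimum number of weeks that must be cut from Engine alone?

4

Current finish: 28 weeks; target: 24.
Engine is on every critical path, so each week cut from Engine cuts the finish by one (this holds down to a finish of 24).
Need 28 − 24 = 4 weeks off Engine → Engine becomes 7 weeks, finish becomes 24.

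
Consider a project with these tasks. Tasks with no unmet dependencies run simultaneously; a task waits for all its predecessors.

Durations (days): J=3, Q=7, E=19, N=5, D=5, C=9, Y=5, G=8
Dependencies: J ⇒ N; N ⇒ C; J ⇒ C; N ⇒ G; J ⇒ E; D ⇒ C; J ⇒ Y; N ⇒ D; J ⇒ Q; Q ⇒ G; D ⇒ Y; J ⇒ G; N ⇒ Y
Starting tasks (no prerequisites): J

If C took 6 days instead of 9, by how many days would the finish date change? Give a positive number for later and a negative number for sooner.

0

As given, the longest chain is J→N→D→C = 3+5+5+9 = 22, so the finish is 22 days.
C is on the critical path; changing it to 6 makes that path 19 days.
Now J→E = 3+19 = 22 is longest, so the finish becomes 22 days.
Change in finish: 22 − 22 = +0 days.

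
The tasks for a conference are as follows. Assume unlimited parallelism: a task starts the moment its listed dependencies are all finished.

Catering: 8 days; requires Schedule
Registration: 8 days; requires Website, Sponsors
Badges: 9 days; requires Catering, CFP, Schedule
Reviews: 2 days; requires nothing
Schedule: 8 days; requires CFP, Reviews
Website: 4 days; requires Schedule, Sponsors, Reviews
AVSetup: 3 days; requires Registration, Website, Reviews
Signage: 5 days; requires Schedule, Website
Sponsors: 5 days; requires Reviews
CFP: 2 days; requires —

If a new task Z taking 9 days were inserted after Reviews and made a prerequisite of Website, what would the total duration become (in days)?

27

Originally the job takes 27 days.
With Z inserted, Website now waits for max(Schedule, Sponsors, Reviews, Z).
New critical path: CFP→Schedule→Catering→Badges = 2+8+8+9 = 27 ⇒ 27 days.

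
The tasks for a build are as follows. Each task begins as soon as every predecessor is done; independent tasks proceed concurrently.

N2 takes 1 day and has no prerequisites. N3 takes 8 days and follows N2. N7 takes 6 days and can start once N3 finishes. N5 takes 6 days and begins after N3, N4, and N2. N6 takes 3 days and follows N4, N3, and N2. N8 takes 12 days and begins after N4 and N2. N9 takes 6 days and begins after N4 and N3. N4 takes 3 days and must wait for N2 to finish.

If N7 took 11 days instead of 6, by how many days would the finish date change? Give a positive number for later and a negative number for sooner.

4

Actual critical path: N2→N4→N8 = 1+3+12 = 16 ⇒ 16 days.
N7 is off the critical path — its longest chain is 15 days, giving 1 of slack.
The binding chain switches to N2→N3→N7 = 1+8+11 = 20; finish 20 days.
Change in finish: 20 − 16 = +4 days.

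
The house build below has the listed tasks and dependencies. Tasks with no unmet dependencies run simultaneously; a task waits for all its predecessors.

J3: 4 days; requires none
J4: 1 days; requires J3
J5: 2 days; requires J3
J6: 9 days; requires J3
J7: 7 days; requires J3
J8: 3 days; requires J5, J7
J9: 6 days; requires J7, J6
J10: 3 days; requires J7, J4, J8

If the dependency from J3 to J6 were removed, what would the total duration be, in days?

17

Before: longest chain J3→J6→J9 = 4+9+6 = 19, finish 19.
Without J3→J6, J6's earliest start moves from 4 to 0.
After: J3→J7→J8→J10 = 4+7+3+3 = 17 → 17 days.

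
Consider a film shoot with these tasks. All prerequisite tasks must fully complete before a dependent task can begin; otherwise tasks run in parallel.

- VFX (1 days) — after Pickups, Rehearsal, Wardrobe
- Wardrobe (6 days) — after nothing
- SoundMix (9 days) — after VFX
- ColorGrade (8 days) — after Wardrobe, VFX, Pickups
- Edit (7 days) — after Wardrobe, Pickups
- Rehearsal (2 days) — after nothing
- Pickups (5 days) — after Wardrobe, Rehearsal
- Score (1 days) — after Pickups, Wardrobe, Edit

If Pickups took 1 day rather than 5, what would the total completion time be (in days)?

Baseline: Wardrobe→Pickups→VFX→SoundMix = 6+5+1+9 = 21 → 21 days.
Pickups is on the critical path; changing it to 1 makes that path 17 days.
No other chain overtakes it, so the finish is 17 days.

17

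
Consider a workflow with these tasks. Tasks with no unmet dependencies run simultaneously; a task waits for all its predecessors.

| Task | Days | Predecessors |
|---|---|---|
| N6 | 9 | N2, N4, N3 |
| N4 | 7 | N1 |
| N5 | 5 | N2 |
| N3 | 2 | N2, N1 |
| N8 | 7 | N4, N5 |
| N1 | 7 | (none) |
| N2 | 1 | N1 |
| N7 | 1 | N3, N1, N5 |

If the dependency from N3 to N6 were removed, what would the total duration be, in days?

23

With the dependency in place, N1→N4→N6 = 7+7+9 = 23 sets the finish at 23 days.
Dropping N3→N6 doesn't change N6's earliest start (14); another predecessor still binds.
New critical path: N1→N4→N6 = 7+7+9 = 23 ⇒ 23 days.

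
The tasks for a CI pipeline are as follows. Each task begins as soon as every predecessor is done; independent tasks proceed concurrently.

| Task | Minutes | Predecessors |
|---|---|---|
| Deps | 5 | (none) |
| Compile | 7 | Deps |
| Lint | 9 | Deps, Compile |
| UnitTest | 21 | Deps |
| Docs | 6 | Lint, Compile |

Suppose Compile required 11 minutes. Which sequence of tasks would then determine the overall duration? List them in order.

Deps, Compile, Lint, Docs

Baseline: Deps→Compile→Lint→Docs = 5+7+9+6 = 27 → 27 minutes.
Compile lies on that path, so at 11 minutes the path becomes 31 minutes.
The critical path is still Deps→Compile→Lint→Docs; finish is now 31 minutes.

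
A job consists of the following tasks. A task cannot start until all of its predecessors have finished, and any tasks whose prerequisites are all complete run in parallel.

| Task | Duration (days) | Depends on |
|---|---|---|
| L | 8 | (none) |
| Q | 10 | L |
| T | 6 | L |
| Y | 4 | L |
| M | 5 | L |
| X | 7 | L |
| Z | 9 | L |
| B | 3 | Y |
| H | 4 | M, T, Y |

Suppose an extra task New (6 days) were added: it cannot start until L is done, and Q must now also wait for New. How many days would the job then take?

24

Originally the job takes 18 days.
With New inserted, Q now waits for max(L, New).
New critical path: L→New→Q = 8+6+10 = 24 ⇒ 24 days.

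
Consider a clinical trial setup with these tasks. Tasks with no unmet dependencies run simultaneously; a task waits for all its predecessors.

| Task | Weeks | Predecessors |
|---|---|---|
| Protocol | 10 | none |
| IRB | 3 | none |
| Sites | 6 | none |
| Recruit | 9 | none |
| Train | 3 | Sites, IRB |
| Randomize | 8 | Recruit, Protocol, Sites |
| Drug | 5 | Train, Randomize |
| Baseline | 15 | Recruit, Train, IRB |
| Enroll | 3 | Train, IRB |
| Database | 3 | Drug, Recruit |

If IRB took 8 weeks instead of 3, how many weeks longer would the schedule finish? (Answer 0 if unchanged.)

0

As given, the longest chain is Protocol→Randomize→Drug→Database = 10+8+5+3 = 26, so the finish is 26 weeks.
IRB has 5 weeks of float (longest path through it is 21).
No other chain overtakes it, so the finish is 26 weeks.
Change in finish: 26 − 26 = +0 weeks.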